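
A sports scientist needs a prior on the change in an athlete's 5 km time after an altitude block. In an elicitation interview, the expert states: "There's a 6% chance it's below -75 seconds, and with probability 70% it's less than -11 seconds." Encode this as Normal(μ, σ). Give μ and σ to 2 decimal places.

μ = -27.14, σ = 30.78

The p-quantile of Normal(μ,σ) is μ + z_p·σ, with z_{0.06} = -1.555 and z_{0.7} = 0.5244.
Eliminate σ: μ = (z₂·x₁ − z₁·x₂)/(z₂ − z₁) = (0.5244·-75 − (-1.555)·-11)/2.079 = -27.14.
Then σ = (x₂ − x₁)/(z₂ − z₁) = (-11 − -75)/2.079 = 30.78.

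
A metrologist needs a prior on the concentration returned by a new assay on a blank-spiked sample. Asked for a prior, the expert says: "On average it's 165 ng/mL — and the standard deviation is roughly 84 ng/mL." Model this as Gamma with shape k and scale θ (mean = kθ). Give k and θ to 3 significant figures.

k ≈ 3.86, θ ≈ 42.8

For Gamma(k, scale θ): mean = kθ, variance = kθ², so CV = 1/√k.
CV = SD/mean = 84/165 = 0.5091, hence k = 1/CV² = 3.86.
Then θ = mean/k = 165/3.86 = 42.8.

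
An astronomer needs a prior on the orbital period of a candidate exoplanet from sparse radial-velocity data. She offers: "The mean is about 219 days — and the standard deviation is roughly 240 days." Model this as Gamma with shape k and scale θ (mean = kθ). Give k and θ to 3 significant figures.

For Gamma(k, scale θ): mean = kθ, variance = kθ², so CV = 1/√k.
CV = SD/mean = 240/219 = 1.096, hence k = 1/CV² = 0.833.
Then θ = mean/k = 219/0.833 = 263.

k ≈ 0.833, θ ≈ 263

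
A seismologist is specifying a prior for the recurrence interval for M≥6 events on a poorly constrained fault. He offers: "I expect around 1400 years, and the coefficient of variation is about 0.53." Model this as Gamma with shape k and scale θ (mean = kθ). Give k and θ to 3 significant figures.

k ≈ 3.56, θ ≈ 393

For Gamma(k, scale θ): mean = kθ, variance = kθ², so CV = 1/√k.
CV = 0.53, hence k = 1/CV² = 3.56.
Then θ = mean/k = 1400/3.56 = 393.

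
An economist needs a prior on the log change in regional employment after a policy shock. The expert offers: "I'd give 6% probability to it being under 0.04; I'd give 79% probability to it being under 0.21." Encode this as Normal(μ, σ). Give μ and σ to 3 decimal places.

For Normal(μ,σ), the p-quantile is μ + z_p·σ. Here z_{0.06} = -1.555, z_{0.79} = 0.8064.
So 0.04 = μ − 1.555σ and 0.21 = μ + 0.8064σ.
Subtracting: σ = (0.21 − 0.04)/(0.8064 − (-1.555)) = 0.072.
Then μ = 0.04 − (-1.555)·0.072 = 0.152.

μ = 0.152, σ = 0.072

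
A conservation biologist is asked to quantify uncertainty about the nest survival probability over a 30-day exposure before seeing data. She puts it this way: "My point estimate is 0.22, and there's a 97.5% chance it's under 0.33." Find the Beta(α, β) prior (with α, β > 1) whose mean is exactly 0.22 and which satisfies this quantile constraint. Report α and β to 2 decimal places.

With mean 0.22 fixed, write α = 0.22s, β = 0.78s where s = α+β.
Need P(θ < 0.33) = 0.975 under Beta(0.22s, 0.78s). Normal approximation: (q−m)/√(m(1−m)/s) ≈ z_{0.975} = 1.96, so s ≈ 0.22·0.78·(1.96)²/(0.33−0.22)² = 54.5.
At s = 54.5: P(θ<0.33) ≈ 0.967. Adjusting to match 0.975 gives s ≈ 62.23.
So α = 0.22·62.23 ≈ 13.69, β = 0.78·62.23 ≈ 48.54.

α ≈ 13.69, β ≈ 48.54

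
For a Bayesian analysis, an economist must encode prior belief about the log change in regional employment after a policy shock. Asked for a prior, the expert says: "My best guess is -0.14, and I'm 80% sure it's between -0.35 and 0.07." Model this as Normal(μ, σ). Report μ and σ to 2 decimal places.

μ = -0.14, σ = 0.16

A symmetric 80% interval runs μ ± z·σ with z = 1.282.
Half-width = 0.21, so σ = 0.21/1.282 = 0.16.
μ is the stated best guess, -0.14.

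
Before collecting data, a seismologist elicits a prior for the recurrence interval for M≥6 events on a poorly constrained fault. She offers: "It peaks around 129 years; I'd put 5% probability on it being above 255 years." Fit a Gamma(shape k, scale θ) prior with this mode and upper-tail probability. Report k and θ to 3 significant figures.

Gamma(k,θ) with k>1 has mode (k−1)θ, so θ = 129/(k−1).
Need P(X < 255) = 0.95 with θ tied to k this way. Start at k = 2, θ = 129: P(X<255) ≈ 0.588.
Too low — raise k to concentrate. Iterating converges to k ≈ 6.97.
Then θ = 129/(6.97−1) ≈ 21.6.

k ≈ 6.97, θ ≈ 21.6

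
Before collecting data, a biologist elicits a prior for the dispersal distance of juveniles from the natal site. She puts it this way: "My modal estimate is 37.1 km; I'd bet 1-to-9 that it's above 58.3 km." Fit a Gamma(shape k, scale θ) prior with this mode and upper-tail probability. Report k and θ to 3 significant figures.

Gamma(k,θ) with k>1 has mode (k−1)θ, so θ = 37.1/(k−1).
Need P(X < 58.3) = 0.9 with θ tied to k this way. Start at k = 2, θ = 37.1: P(X<58.3) ≈ 0.466.
Too low — raise k to concentrate. Iterating converges to k ≈ 10.2.
Then θ = 37.1/(10.2−1) ≈ 4.04.

k ≈ 10.2, θ ≈ 4.04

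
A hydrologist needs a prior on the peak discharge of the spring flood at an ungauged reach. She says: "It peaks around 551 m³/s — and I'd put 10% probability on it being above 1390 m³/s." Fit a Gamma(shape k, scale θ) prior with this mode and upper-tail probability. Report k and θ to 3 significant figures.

k ≈ 3.24, θ ≈ 246

Gamma(k,θ) with k>1 has mode (k−1)θ, so θ = 551/(k−1).
Need P(X < 1390) = 0.9 with θ tied to k this way. Start at k = 2, θ = 551: P(X<1390) ≈ 0.717.
Too low — raise k to concentrate. Iterating converges to k ≈ 3.24.
Then θ = 551/(3.24−1) ≈ 246.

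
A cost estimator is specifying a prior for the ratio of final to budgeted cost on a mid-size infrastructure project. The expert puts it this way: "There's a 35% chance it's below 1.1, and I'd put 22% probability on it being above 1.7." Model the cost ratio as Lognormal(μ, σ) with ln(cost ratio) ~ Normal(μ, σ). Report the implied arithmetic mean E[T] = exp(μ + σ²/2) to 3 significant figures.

E[T] ≈ 1.36

If T ~ Lognormal(μ,σ) then ln T ~ Normal(μ,σ), so the p-quantile of ln T is μ + z_p·σ.
ln(1.1) = 0.09531 and ln(1.7) = 0.5306; z_{0.35} = -0.3853, z_{0.78} = 0.7722.
σ = (0.5306 − 0.09531)/(0.7722 − (-0.3853)) = 0.376.
μ = 0.09531 − (-0.3853)·0.376 = 0.240.
E[T] = exp(μ + σ²/2) = exp(0.240 + 0.0707) = 1.36.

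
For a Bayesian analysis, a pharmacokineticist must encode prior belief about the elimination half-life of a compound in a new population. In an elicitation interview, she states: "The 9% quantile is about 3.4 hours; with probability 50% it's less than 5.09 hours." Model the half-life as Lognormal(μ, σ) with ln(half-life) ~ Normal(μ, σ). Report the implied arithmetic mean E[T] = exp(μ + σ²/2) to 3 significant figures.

E[T] ≈ 5.33 hours

If T ~ Lognormal(μ,σ) then ln T ~ Normal(μ,σ), so the p-quantile of ln T is μ + z_p·σ.
ln(3.4) = 1.224 and ln(5.09) = 1.627; z_{0.09} = -1.341, z_{0.5} = 0.
σ = (1.627 − 1.224)/(0 − (-1.341)) = 0.301.
μ = 1.224 − (-1.341)·0.301 = 1.627.
E[T] = exp(μ + σ²/2) = exp(1.627 + 0.0453) = 5.33 hours.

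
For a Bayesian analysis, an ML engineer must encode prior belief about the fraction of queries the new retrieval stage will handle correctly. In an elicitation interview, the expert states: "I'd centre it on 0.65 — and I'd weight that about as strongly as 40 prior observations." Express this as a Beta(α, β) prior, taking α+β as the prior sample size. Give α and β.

Under the effective-sample-size interpretation, Beta(α, β) has prior mean α/(α+β) and prior sample size α+β.
So α+β = 40 and α/(α+β) = 0.65, giving α = 0.65·40 = 26 and β = 40 − 26 = 14.

α = 26, β = 14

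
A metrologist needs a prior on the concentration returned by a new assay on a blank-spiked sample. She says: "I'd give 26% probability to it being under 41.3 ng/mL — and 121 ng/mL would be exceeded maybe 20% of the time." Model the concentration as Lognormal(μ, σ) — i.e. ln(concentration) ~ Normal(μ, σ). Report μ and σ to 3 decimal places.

If T ~ Lognormal(μ,σ) then ln T ~ Normal(μ,σ), so the p-quantile of ln T is μ + z_p·σ.
ln(41.3) = 3.721 and ln(121) = 4.796; z_{0.26} = -0.6433, z_{0.8} = 0.8416.
σ = (4.796 − 3.721)/(0.8416 − (-0.6433)) = 0.724.
μ = 3.721 − (-0.6433)·0.724 = 4.187.

μ ≈ 4.187, σ ≈ 0.724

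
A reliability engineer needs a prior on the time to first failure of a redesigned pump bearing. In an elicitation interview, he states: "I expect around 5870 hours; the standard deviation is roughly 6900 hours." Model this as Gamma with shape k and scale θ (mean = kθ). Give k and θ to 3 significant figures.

For Gamma(k, scale θ): mean = kθ, variance = kθ², so CV = 1/√k.
CV = SD/mean = 6900/5870 = 1.175, hence k = 1/CV² = 0.724.
Then θ = mean/k = 5870/0.724 = 8110.

k ≈ 0.724, θ ≈ 8110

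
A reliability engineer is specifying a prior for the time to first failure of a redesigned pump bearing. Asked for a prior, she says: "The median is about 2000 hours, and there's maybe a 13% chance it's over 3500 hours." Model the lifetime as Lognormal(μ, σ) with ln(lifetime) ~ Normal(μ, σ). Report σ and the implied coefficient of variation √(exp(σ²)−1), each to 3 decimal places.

σ ≈ 0.497, CV ≈ 0.529

If T ~ Lognormal(μ,σ) then ln T ~ Normal(μ,σ), so the p-quantile of ln T is μ + z_p·σ.
ln(2000) = 7.601 and ln(3500) = 8.161; z_{0.5} = 0, z_{0.87} = 1.126.
σ = (8.161 − 7.601)/(1.126 − (0)) = 0.497.
μ = 7.601 − (0)·0.497 = 7.601.
CV = √(exp(σ²)−1) = √(exp(0.2468)−1) = 0.529.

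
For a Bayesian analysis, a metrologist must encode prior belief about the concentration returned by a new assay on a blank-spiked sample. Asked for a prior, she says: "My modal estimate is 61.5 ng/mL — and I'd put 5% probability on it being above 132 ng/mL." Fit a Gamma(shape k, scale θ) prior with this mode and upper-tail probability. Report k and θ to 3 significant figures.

Gamma(k,θ) with k>1 has mode (k−1)θ, so θ = 61.5/(k−1).
Need P(X < 132) = 0.95 with θ tied to k this way. Start at k = 2, θ = 61.5: P(X<132) ≈ 0.632.
Too low — raise k to concentrate. Iterating converges to k ≈ 5.73.
Then θ = 61.5/(5.73−1) ≈ 13.

k ≈ 5.73, θ ≈ 13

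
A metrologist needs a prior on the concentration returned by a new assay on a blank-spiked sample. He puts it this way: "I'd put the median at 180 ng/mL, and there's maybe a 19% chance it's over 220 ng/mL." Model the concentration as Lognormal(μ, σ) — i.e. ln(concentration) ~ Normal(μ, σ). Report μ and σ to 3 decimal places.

If T ~ Lognormal(μ,σ) then ln T ~ Normal(μ,σ), so the p-quantile of ln T is μ + z_p·σ.
ln(180) = 5.193 and ln(220) = 5.394; z_{0.5} = 0, z_{0.81} = 0.8779.
σ = (5.394 − 5.193)/(0.8779 − (0)) = 0.229.
μ = 5.193 − (0)·0.229 = 5.193.

μ ≈ 5.193, σ ≈ 0.229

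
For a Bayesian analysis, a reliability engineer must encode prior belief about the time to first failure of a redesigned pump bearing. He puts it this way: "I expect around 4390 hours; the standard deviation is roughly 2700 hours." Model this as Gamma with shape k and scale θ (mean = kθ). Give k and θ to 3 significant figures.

For Gamma(k, scale θ): mean = kθ, variance = kθ², so CV = 1/√k.
CV = SD/mean = 2700/4390 = 0.615, hence k = 1/CV² = 2.64.
Then θ = mean/k = 4390/2.64 = 1660.

k ≈ 2.64, θ ≈ 1660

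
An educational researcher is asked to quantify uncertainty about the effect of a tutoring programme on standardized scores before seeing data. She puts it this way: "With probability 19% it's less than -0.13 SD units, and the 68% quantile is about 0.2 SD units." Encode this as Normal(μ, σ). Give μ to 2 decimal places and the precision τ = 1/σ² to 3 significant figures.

For Normal(μ,σ), the p-quantile is μ + z_p·σ. Here z_{0.19} = -0.8779, z_{0.68} = 0.4677.
So -0.13 = μ − 0.8779σ and 0.2 = μ + 0.4677σ.
Subtracting: σ = (0.2 − -0.13)/(0.4677 − (-0.8779)) = 0.25.
Then μ = -0.13 − (-0.8779)·0.25 = 0.09.
Precision τ = 1/σ² = 1/0.2452² = 16.6.

μ = 0.09, τ = 16.6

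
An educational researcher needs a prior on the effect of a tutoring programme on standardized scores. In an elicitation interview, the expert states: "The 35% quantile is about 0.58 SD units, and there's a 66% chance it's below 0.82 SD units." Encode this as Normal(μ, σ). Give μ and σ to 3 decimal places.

For Normal(μ,σ), the p-quantile is μ + z_p·σ. Here z_{0.35} = -0.3853, z_{0.66} = 0.4125.
So 0.58 = μ − 0.3853σ and 0.82 = μ + 0.4125σ.
Subtracting: σ = (0.82 − 0.58)/(0.4125 − (-0.3853)) = 0.301.
Then μ = 0.58 − (-0.3853)·0.301 = 0.696.

μ = 0.696, σ = 0.301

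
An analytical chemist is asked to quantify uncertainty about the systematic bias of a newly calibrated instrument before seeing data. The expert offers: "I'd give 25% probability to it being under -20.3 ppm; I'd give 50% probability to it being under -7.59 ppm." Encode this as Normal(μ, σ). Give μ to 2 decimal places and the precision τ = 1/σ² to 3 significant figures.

The p-quantile of Normal(μ,σ) is μ + z_p·σ, with z_{0.25} = -0.6745 and z_{0.5} = 0.
Eliminate σ: μ = (z₂·x₁ − z₁·x₂)/(z₂ − z₁) = (0·-20.3 − (-0.6745)·-7.59)/0.6745 = -7.59.
Then σ = (x₂ − x₁)/(z₂ − z₁) = (-7.59 − -20.3)/0.6745 = 18.84.
Precision τ = 1/σ² = 1/18.84² = 0.00282.

μ = -7.59, τ = 0.00282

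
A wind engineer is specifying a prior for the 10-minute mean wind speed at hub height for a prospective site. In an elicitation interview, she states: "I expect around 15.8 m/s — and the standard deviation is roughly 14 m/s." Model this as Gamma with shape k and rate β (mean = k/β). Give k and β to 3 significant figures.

k ≈ 1.27, β ≈ 0.0806

For Gamma(k, rate β): mean = k/β, variance = k/β², so CV = 1/√k.
CV = SD/mean = 14/15.8 = 0.8861, hence k = 1/CV² = 1.27.
Then β = k/mean = 1.27/15.8 = 0.0806.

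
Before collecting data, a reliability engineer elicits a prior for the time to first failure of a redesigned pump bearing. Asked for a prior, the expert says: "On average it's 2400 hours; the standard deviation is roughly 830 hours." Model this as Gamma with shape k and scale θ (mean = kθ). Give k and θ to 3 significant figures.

For Gamma(k, scale θ): mean = kθ, variance = kθ², so CV = 1/√k.
CV = SD/mean = 830/2400 = 0.3458, hence k = 1/CV² = 8.36.
Then θ = mean/k = 2400/8.36 = 287.

k ≈ 8.36, θ ≈ 287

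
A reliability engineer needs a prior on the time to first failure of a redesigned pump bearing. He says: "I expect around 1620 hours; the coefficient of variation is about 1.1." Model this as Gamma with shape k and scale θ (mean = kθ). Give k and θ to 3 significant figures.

For Gamma(k, scale θ): mean = kθ, variance = kθ², so CV = 1/√k.
CV = 1.1, hence k = 1/CV² = 0.826.
Then θ = mean/k = 1620/0.826 = 1960.

k ≈ 0.826, θ ≈ 1960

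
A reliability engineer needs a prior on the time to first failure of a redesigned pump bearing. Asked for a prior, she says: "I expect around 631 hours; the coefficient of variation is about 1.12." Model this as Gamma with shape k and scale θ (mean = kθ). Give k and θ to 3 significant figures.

For Gamma(k, scale θ): mean = kθ, variance = kθ², so CV = 1/√k.
CV = 1.12, hence k = 1/CV² = 0.797.
Then θ = mean/k = 631/0.797 = 792.

k ≈ 0.797, θ ≈ 792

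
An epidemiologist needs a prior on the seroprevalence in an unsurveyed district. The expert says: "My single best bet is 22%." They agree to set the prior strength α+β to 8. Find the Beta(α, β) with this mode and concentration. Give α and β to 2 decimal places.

α = 2.32, β = 5.68

For α,β > 1 the Beta mode is (α−1)/(α+β−2). With α+β = 8, the mode is (α−1)/6.
Set (α−1)/6 = 0.22 → α = 1 + 0.22·6 = 2.32.
β = 8 − α = 5.68.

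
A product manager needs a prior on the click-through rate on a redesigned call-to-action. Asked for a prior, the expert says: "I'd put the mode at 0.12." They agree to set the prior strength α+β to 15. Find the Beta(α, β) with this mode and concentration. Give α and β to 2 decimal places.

For α,β > 1 the Beta mode is (α−1)/(α+β−2). With α+β = 15, the mode is (α−1)/13.
Set (α−1)/13 = 0.12 → α = 1 + 0.12·13 = 2.56.
β = 15 − α = 12.44.

α = 2.56, β = 12.44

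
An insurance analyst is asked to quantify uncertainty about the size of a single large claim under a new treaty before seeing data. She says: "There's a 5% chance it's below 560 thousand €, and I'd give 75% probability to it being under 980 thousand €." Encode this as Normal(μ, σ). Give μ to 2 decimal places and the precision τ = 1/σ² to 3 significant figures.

The p-quantile of Normal(μ,σ) is μ + z_p·σ, with z_{0.05} = -1.645 and z_{0.75} = 0.6745.
Eliminate σ: μ = (z₂·x₁ − z₁·x₂)/(z₂ − z₁) = (0.6745·560 − (-1.645)·980)/2.319 = 857.86.
Then σ = (x₂ − x₁)/(z₂ − z₁) = (980 − 560)/2.319 = 181.09.
Precision τ = 1/σ² = 1/181.1² = 3.05e-05.

μ = 857.86, τ = 3.05e-05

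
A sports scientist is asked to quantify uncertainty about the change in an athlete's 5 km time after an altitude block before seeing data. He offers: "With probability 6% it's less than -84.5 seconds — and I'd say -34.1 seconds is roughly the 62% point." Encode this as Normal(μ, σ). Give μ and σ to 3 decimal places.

μ = -42.376, σ = 27.093

For Normal(μ,σ), the p-quantile is μ + z_p·σ. Here z_{0.06} = -1.555, z_{0.62} = 0.3055.
So -84.5 = μ − 1.555σ and -34.1 = μ + 0.3055σ.
Subtracting: σ = (-34.1 − -84.5)/(0.3055 − (-1.555)) = 27.093.
Then μ = -84.5 − (-1.555)·27.093 = -42.376.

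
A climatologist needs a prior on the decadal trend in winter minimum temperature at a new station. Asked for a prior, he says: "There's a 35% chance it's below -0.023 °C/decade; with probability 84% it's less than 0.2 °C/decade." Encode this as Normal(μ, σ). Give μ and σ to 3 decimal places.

μ = 0.039, σ = 0.162

For Normal(μ,σ), the p-quantile is μ + z_p·σ. Here z_{0.35} = -0.3853, z_{0.84} = 0.9945.
So -0.023 = μ − 0.3853σ and 0.2 = μ + 0.9945σ.
Subtracting: σ = (0.2 − -0.023)/(0.9945 − (-0.3853)) = 0.162.
Then μ = -0.023 − (-0.3853)·0.162 = 0.039.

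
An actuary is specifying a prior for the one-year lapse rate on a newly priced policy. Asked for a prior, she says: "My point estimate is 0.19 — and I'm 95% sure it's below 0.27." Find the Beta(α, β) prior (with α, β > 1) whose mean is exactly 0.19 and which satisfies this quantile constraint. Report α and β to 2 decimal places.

α ≈ 13.75, β ≈ 58.61

With mean 0.19 fixed, write α = 0.19s, β = 0.81s where s = α+β.
Need P(θ < 0.27) = 0.95 under Beta(0.19s, 0.81s). Normal approximation: (q−m)/√(m(1−m)/s) ≈ z_{0.95} = 1.64, so s ≈ 0.19·0.81·(1.64)²/(0.27−0.19)² = 65.1.
At s = 65.1: P(θ<0.27) ≈ 0.941. Adjusting to match 0.95 gives s ≈ 72.36.
So α = 0.19·72.36 ≈ 13.75, β = 0.81·72.36 ≈ 58.61.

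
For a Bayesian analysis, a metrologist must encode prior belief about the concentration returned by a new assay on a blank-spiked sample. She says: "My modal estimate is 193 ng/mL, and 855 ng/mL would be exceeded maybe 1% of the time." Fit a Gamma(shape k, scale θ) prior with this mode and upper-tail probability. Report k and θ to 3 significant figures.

k ≈ 2.83, θ ≈ 105

Gamma(k,θ) with k>1 has mode (k−1)θ, so θ = 193/(k−1).
Need P(X < 855) = 0.99 with θ tied to k this way. Start at k = 2, θ = 193: P(X<855) ≈ 0.935.
Too low — raise k to concentrate. Iterating converges to k ≈ 2.83.
Then θ = 193/(2.83−1) ≈ 105.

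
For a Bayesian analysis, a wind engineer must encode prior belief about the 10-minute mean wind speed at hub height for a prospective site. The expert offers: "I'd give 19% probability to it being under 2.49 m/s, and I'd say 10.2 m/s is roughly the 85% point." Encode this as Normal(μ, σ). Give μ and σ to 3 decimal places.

The p-quantile of Normal(μ,σ) is μ + z_p·σ, with z_{0.19} = -0.8779 and z_{0.85} = 1.036.
Eliminate σ: μ = (z₂·x₁ − z₁·x₂)/(z₂ − z₁) = (1.036·2.49 − (-0.8779)·10.2)/1.914 = 6.026.
Then σ = (x₂ − x₁)/(z₂ − z₁) = (10.2 − 2.49)/1.914 = 4.028.

μ = 6.026, σ = 4.028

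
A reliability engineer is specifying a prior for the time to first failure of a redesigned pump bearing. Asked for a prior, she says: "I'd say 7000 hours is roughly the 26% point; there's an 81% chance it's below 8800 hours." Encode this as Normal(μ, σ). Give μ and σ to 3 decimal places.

μ = 7761.235, σ = 1183.244

The p-quantile of Normal(μ,σ) is μ + z_p·σ, with z_{0.26} = -0.6433 and z_{0.81} = 0.8779.
Eliminate σ: μ = (z₂·x₁ − z₁·x₂)/(z₂ − z₁) = (0.8779·7000 − (-0.6433)·8800)/1.521 = 7761.235.
Then σ = (x₂ − x₁)/(z₂ − z₁) = (8800 − 7000)/1.521 = 1183.244.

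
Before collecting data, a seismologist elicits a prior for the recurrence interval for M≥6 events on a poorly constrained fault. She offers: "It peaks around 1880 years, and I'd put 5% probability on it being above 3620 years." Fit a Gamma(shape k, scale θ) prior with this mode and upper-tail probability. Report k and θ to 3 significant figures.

Gamma(k,θ) with k>1 has mode (k−1)θ, so θ = 1880/(k−1).
Need P(X < 3620) = 0.95 with θ tied to k this way. Start at k = 2, θ = 1880: P(X<3620) ≈ 0.573.
Too low — raise k to concentrate. Iterating converges to k ≈ 7.47.
Then θ = 1880/(7.47−1) ≈ 291.

k ≈ 7.47, θ ≈ 291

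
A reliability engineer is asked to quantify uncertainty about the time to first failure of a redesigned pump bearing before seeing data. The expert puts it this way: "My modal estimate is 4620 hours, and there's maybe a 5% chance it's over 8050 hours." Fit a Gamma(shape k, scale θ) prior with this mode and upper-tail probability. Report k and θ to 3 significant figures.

Gamma(k,θ) with k>1 has mode (k−1)θ, so θ = 4620/(k−1).
Need P(X < 8050) = 0.95 with θ tied to k this way. Start at k = 2, θ = 4620: P(X<8050) ≈ 0.520.
Too low — raise k to concentrate. Iterating converges to k ≈ 10.
Then θ = 4620/(10−1) ≈ 511.

k ≈ 10, θ ≈ 511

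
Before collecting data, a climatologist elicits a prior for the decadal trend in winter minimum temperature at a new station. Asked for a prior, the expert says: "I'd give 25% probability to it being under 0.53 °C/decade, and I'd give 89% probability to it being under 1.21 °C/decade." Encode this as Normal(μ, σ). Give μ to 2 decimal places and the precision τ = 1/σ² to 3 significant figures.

For Normal(μ,σ), the p-quantile is μ + z_p·σ. Here z_{0.25} = -0.6745, z_{0.89} = 1.227.
So 0.53 = μ − 0.6745σ and 1.21 = μ + 1.227σ.
Subtracting: σ = (1.21 − 0.53)/(1.227 − (-0.6745)) = 0.36.
Then μ = 0.53 − (-0.6745)·0.36 = 0.77.
Precision τ = 1/σ² = 1/0.3577² = 7.82.

μ = 0.77, τ = 7.82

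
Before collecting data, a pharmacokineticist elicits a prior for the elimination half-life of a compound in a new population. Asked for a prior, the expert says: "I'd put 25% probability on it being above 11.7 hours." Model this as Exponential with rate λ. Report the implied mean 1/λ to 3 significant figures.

mean ≈ 8.44 hours

P(T > 11.7) = e^(−λ·11.7) = 0.25, so λ = −ln(0.25)/11.7 = 0.118.
Mean = 1/λ = 8.44 hours.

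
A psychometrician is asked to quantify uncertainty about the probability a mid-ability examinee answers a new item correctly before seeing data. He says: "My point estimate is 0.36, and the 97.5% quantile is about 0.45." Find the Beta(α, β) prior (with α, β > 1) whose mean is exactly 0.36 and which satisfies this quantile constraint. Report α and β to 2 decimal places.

With mean 0.36 fixed, write α = 0.36s, β = 0.64s where s = α+β.
Need P(θ < 0.45) = 0.975 under Beta(0.36s, 0.64s). Normal approximation: (q−m)/√(m(1−m)/s) ≈ z_{0.975} = 1.96, so s ≈ 0.36·0.64·(1.96)²/(0.45−0.36)² = 109.3.
At s = 109.3: P(θ<0.45) ≈ 0.973. Adjusting to match 0.975 gives s ≈ 113.67.
So α = 0.36·113.67 ≈ 40.92, β = 0.64·113.67 ≈ 72.75.

α ≈ 40.92, β ≈ 72.75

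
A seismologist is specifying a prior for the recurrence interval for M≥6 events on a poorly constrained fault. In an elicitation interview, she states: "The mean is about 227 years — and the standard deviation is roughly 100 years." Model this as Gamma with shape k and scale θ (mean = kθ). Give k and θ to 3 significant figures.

For Gamma(k, scale θ): mean = kθ, variance = kθ², so CV = 1/√k.
CV = SD/mean = 100/227 = 0.4405, hence k = 1/CV² = 5.15.
Then θ = mean/k = 227/5.15 = 44.1.

k ≈ 5.15, θ ≈ 44.1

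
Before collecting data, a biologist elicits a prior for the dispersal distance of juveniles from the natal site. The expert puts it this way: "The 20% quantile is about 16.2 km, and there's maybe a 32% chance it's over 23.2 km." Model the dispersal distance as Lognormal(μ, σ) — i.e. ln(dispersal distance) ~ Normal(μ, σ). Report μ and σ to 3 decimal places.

If T ~ Lognormal(μ,σ) then ln T ~ Normal(μ,σ), so the p-quantile of ln T is μ + z_p·σ.
ln(16.2) = 2.785 and ln(23.2) = 3.144; z_{0.2} = -0.8416, z_{0.68} = 0.4677.
σ = (3.144 − 2.785)/(0.4677 − (-0.8416)) = 0.274.
μ = 2.785 − (-0.8416)·0.274 = 3.016.

μ ≈ 3.016, σ ≈ 0.274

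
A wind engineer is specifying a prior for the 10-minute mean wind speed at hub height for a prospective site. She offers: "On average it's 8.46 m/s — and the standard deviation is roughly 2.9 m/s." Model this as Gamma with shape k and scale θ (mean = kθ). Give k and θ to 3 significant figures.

For Gamma(k, scale θ): mean = kθ, variance = kθ², so CV = 1/√k.
CV = SD/mean = 2.9/8.46 = 0.3428, hence k = 1/CV² = 8.51.
Then θ = mean/k = 8.46/8.51 = 0.994.

k ≈ 8.51, θ ≈ 0.994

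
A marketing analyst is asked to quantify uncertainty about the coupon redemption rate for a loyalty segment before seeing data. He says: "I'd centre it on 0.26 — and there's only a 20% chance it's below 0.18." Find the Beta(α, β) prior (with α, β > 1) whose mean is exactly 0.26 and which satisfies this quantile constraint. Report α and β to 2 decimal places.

With mean 0.26 fixed, write α = 0.26s, β = 0.74s where s = α+β.
Need P(θ < 0.18) = 0.2 under Beta(0.26s, 0.74s). Normal approximation: (q−m)/√(m(1−m)/s) ≈ z_{0.2} = -0.842, so s ≈ 0.26·0.74·(-0.842)²/(0.18−0.26)² = 21.3.
At s = 21.3: P(θ<0.18) ≈ 0.205. Adjusting to match 0.2 gives s ≈ 22.08.
So α = 0.26·22.08 ≈ 5.74, β = 0.74·22.08 ≈ 16.34.

α ≈ 5.74, β ≈ 16.34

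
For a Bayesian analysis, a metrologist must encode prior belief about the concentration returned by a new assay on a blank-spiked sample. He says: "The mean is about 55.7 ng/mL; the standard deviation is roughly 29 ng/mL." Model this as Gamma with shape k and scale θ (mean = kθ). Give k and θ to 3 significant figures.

k ≈ 3.69, θ ≈ 15.1

For Gamma(k, scale θ): mean = kθ, variance = kθ², so CV = 1/√k.
CV = SD/mean = 29/55.7 = 0.5206, hence k = 1/CV² = 3.69.
Then θ = mean/k = 55.7/3.69 = 15.1.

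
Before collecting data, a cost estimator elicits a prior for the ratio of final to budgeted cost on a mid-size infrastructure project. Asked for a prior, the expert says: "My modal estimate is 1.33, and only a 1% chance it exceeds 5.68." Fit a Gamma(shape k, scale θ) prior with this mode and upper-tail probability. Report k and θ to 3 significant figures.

k ≈ 2.95, θ ≈ 0.683

Gamma(k,θ) with k>1 has mode (k−1)θ, so θ = 1.33/(k−1).
Need P(X < 5.68) = 0.99 with θ tied to k this way. Start at k = 2, θ = 1.33: P(X<5.68) ≈ 0.926.
Too low — raise k to concentrate. Iterating converges to k ≈ 2.95.
Then θ = 1.33/(2.95−1) ≈ 0.683.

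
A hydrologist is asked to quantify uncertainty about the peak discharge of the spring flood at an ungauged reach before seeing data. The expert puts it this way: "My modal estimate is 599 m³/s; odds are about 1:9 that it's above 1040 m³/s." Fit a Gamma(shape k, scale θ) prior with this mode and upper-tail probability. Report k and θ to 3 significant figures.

k ≈ 7.23, θ ≈ 96.1

Gamma(k,θ) with k>1 has mode (k−1)θ, so θ = 599/(k−1).
Need P(X < 1040) = 0.9 with θ tied to k this way. Start at k = 2, θ = 599: P(X<1040) ≈ 0.518.
Too low — raise k to concentrate. Iterating converges to k ≈ 7.23.
Then θ = 599/(7.23−1) ≈ 96.1.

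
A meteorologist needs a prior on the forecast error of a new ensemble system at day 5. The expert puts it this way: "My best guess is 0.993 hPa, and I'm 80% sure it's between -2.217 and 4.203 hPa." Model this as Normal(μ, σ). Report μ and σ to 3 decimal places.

μ = 0.993, σ = 2.505

A symmetric 80% interval runs μ ± z·σ with z = 1.282.
Half-width = 3.21, so σ = 3.21/1.282 = 2.505.
μ is the stated best guess, 0.993.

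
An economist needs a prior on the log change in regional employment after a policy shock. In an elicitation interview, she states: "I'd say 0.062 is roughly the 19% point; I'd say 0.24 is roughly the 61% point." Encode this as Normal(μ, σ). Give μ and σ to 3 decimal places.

μ = 0.197, σ = 0.154

For Normal(μ,σ), the p-quantile is μ + z_p·σ. Here z_{0.19} = -0.8779, z_{0.61} = 0.2793.
So 0.062 = μ − 0.8779σ and 0.24 = μ + 0.2793σ.
Subtracting: σ = (0.24 − 0.062)/(0.2793 − (-0.8779)) = 0.154.
Then μ = 0.062 − (-0.8779)·0.154 = 0.197.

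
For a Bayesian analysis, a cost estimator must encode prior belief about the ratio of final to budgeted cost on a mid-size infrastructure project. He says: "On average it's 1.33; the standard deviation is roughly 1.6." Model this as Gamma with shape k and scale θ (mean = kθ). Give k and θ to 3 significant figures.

For Gamma(k, scale θ): mean = kθ, variance = kθ², so CV = 1/√k.
CV = SD/mean = 1.6/1.33 = 1.203, hence k = 1/CV² = 0.691.
Then θ = mean/k = 1.33/0.691 = 1.92.

k ≈ 0.691, θ ≈ 1.92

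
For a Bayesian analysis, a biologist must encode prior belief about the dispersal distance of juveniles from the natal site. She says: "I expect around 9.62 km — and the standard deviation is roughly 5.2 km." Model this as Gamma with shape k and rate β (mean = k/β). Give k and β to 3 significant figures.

For Gamma(k, rate β): mean = k/β, variance = k/β², so CV = 1/√k.
CV = SD/mean = 5.2/9.62 = 0.5405, hence k = 1/CV² = 3.42.
Then β = k/mean = 3.42/9.62 = 0.356.

k ≈ 3.42, β ≈ 0.356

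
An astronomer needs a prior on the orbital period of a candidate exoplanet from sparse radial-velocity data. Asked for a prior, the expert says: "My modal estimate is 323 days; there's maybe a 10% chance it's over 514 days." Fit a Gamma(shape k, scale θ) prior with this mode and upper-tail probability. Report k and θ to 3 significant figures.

Gamma(k,θ) with k>1 has mode (k−1)θ, so θ = 323/(k−1).
Need P(X < 514) = 0.9 with θ tied to k this way. Start at k = 2, θ = 323: P(X<514) ≈ 0.472.
Too low — raise k to concentrate. Iterating converges to k ≈ 9.7.
Then θ = 323/(9.7−1) ≈ 37.1.

k ≈ 9.7, θ ≈ 37.1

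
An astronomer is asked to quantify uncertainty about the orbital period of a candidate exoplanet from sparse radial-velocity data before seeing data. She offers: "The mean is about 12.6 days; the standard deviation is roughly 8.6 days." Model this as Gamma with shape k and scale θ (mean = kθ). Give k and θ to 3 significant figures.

k ≈ 2.15, θ ≈ 5.87

For Gamma(k, scale θ): mean = kθ, variance = kθ², so CV = 1/√k.
CV = SD/mean = 8.6/12.6 = 0.6825, hence k = 1/CV² = 2.15.
Then θ = mean/k = 12.6/2.15 = 5.87.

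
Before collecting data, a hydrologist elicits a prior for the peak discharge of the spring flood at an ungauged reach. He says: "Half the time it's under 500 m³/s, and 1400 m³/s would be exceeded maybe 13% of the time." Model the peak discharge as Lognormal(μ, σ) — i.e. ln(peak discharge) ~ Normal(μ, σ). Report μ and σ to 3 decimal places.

μ ≈ 6.215, σ ≈ 0.914

If T ~ Lognormal(μ,σ) then ln T ~ Normal(μ,σ), so the p-quantile of ln T is μ + z_p·σ.
ln(500) = 6.215 and ln(1400) = 7.244; z_{0.5} = 0, z_{0.87} = 1.126.
σ = (7.244 − 6.215)/(1.126 − (0)) = 0.914.
μ = 6.215 − (0)·0.914 = 6.215.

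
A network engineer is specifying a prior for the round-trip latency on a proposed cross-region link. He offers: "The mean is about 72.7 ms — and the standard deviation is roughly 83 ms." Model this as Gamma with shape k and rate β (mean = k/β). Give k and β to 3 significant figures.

k ≈ 0.767, β ≈ 0.0106

For Gamma(k, rate β): mean = k/β, variance = k/β², so CV = 1/√k.
CV = SD/mean = 83/72.7 = 1.142, hence k = 1/CV² = 0.767.
Then β = k/mean = 0.767/72.7 = 0.0106.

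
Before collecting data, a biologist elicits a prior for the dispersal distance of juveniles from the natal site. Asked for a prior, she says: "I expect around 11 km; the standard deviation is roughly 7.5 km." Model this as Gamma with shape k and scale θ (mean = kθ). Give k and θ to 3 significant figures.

For Gamma(k, scale θ): mean = kθ, variance = kθ², so CV = 1/√k.
CV = SD/mean = 7.5/11 = 0.6818, hence k = 1/CV² = 2.15.
Then θ = mean/k = 11/2.15 = 5.11.

k ≈ 2.15, θ ≈ 5.11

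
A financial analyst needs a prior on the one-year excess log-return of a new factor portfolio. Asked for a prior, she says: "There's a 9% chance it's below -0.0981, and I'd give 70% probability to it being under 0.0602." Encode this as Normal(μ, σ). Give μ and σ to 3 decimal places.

For Normal(μ,σ), the p-quantile is μ + z_p·σ. Here z_{0.09} = -1.341, z_{0.7} = 0.5244.
So -0.0981 = μ − 1.341σ and 0.0602 = μ + 0.5244σ.
Subtracting: σ = (0.0602 − -0.0981)/(0.5244 − (-1.341)) = 0.085.
Then μ = -0.0981 − (-1.341)·0.085 = 0.016.

μ = 0.016, σ = 0.085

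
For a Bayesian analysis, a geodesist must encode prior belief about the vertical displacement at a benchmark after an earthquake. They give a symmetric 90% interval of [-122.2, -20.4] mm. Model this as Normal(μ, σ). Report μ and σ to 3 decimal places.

A symmetric 90% interval runs μ ± z·σ with z = 1.645.
Half-width = 50.9, so σ = 50.9/1.645 = 30.945.
μ is the interval midpoint, -71.300.

μ = -71.300, σ = 30.945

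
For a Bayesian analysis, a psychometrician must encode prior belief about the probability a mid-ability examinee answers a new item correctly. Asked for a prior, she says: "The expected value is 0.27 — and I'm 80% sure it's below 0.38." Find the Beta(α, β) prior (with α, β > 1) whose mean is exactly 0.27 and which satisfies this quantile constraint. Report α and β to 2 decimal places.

α ≈ 2.84, β ≈ 7.69

With mean 0.27 fixed, write α = 0.27s, β = 0.73s where s = α+β.
Need P(θ < 0.38) = 0.8 under Beta(0.27s, 0.73s). Normal approximation: (q−m)/√(m(1−m)/s) ≈ z_{0.8} = 0.842, so s ≈ 0.27·0.73·(0.842)²/(0.38−0.27)² = 11.5.
At s = 11.5: P(θ<0.38) ≈ 0.809. Adjusting to match 0.8 gives s ≈ 10.53.
So α = 0.27·10.53 ≈ 2.84, β = 0.73·10.53 ≈ 7.69.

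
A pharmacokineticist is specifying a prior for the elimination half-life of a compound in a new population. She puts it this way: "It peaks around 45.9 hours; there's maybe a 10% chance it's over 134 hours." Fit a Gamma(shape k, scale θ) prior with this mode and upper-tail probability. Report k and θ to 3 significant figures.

Gamma(k,θ) with k>1 has mode (k−1)θ, so θ = 45.9/(k−1).
Need P(X < 134) = 0.9 with θ tied to k this way. Start at k = 2, θ = 45.9: P(X<134) ≈ 0.788.
Too low — raise k to concentrate. Iterating converges to k ≈ 2.66.
Then θ = 45.9/(2.66−1) ≈ 27.7.

k ≈ 2.66, θ ≈ 27.7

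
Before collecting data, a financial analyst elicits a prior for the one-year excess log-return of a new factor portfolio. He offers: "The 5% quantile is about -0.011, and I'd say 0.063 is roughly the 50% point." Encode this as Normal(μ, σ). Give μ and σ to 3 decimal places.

μ = 0.063, σ = 0.045

For Normal(μ,σ), the p-quantile is μ + z_p·σ. Here z_{0.05} = -1.645, z_{0.5} = 0.
So -0.011 = μ − 1.645σ and 0.063 = μ + 0σ.
Subtracting: σ = (0.063 − -0.011)/(0 − (-1.645)) = 0.045.
Then μ = -0.011 − (-1.645)·0.045 = 0.063.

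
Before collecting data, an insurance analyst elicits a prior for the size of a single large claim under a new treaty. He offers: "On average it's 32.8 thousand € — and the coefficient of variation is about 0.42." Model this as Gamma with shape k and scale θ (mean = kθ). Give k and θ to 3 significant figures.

k ≈ 5.67, θ ≈ 5.79

For Gamma(k, scale θ): mean = kθ, variance = kθ², so CV = 1/√k.
CV = 0.42, hence k = 1/CV² = 5.67.
Then θ = mean/k = 32.8/5.67 = 5.79.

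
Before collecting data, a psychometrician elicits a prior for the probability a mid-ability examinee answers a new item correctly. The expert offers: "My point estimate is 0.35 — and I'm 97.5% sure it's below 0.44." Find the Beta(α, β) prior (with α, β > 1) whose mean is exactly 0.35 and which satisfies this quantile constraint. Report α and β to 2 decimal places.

α ≈ 39.44, β ≈ 73.25

With mean 0.35 fixed, write α = 0.35s, β = 0.65s where s = α+β.
Need P(θ < 0.44) = 0.975 under Beta(0.35s, 0.65s). Normal approximation: (q−m)/√(m(1−m)/s) ≈ z_{0.975} = 1.96, so s ≈ 0.35·0.65·(1.96)²/(0.44−0.35)² = 107.9.
At s = 107.9: P(θ<0.44) ≈ 0.972. Adjusting to match 0.975 gives s ≈ 112.70.
So α = 0.35·112.70 ≈ 39.44, β = 0.65·112.70 ≈ 73.25.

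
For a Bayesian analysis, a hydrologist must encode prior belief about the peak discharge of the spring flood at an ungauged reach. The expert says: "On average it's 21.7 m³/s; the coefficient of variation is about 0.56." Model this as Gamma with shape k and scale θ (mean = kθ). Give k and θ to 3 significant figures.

k ≈ 3.19, θ ≈ 6.81

For Gamma(k, scale θ): mean = kθ, variance = kθ², so CV = 1/√k.
CV = 0.56, hence k = 1/CV² = 3.19.
Then θ = mean/k = 21.7/3.19 = 6.81.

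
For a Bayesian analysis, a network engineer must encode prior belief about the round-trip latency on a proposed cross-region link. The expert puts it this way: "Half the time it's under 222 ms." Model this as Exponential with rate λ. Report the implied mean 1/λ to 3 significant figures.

Exponential median = ln 2 / λ, so λ = ln 2 / 222.0 = 0.00312.
Mean = 1/λ = 320 ms.

mean ≈ 320 ms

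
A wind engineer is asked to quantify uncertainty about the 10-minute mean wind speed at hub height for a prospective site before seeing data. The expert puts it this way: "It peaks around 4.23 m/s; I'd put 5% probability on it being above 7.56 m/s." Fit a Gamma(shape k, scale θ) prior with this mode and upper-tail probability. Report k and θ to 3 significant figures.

Gamma(k,θ) with k>1 has mode (k−1)θ, so θ = 4.23/(k−1).
Need P(X < 7.56) = 0.95 with θ tied to k this way. Start at k = 2, θ = 4.23: P(X<7.56) ≈ 0.533.
Too low — raise k to concentrate. Iterating converges to k ≈ 9.27.
Then θ = 4.23/(9.27−1) ≈ 0.512.

k ≈ 9.27, θ ≈ 0.512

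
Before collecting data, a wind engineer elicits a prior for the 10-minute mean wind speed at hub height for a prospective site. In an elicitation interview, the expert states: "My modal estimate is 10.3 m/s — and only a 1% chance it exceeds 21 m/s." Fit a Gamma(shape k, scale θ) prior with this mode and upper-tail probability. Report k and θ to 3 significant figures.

Gamma(k,θ) with k>1 has mode (k−1)θ, so θ = 10.3/(k−1).
Need P(X < 21) = 0.99 with θ tied to k this way. Start at k = 2, θ = 10.3: P(X<21) ≈ 0.604.
Too low — raise k to concentrate. Iterating converges to k ≈ 10.6.
Then θ = 10.3/(10.6−1) ≈ 1.07.

k ≈ 10.6, θ ≈ 1.07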